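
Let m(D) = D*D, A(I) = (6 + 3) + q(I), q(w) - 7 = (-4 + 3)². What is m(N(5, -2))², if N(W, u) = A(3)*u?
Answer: 1336336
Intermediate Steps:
q(w) = 8 (q(w) = 7 + (-4 + 3)² = 7 + (-1)² = 7 + 1 = 8)
A(I) = 17 (A(I) = (6 + 3) + 8 = 9 + 8 = 17)
N(W, u) = 17*u
m(D) = D²
m(N(5, -2))² = ((17*(-2))²)² = ((-34)²)² = 1156² = 1336336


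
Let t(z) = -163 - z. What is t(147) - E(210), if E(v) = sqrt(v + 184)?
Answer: -310 - sqrt(394) ≈ -329.85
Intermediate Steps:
E(v) = sqrt(184 + v)
t(147) - E(210) = (-163 - 1*147) - sqrt(184 + 210) = (-163 - 147) - sqrt(394) = -310 - sqrt(394)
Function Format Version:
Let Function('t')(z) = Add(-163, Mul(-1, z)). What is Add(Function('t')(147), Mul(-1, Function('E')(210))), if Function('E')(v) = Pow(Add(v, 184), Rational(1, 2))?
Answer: Add(-310, Mul(-1, Pow(394, Rational(1, 2)))) ≈ -329.85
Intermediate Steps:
Function('E')(v) = Pow(Add(184, v), Rational(1, 2))
Add(Function('t')(147), Mul(-1, Function('E')(210))) = Add(Add(-163, Mul(-1, 147)), Mul(-1, Pow(Add(184, 210), Rational(1, 2)))) = Add(Add(-163, -147), Mul(-1, Pow(394, Rational(1, 2)))) = Add(-310, Mul(-1, Pow(394, Rational(1, 2))))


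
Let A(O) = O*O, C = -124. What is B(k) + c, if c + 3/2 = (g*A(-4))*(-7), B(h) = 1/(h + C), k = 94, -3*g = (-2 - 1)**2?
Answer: 5017/15 ≈ 334.47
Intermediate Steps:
A(O) = O**2
g = -3 (g = -(-2 - 1)**2/3 = -1/3*(-3)**2 = -1/3*9 = -3)
B(h) = 1/(-124 + h) (B(h) = 1/(h - 124) = 1/(-124 + h))
c = 669/2 (c = -3/2 - 3*(-4)**2*(-7) = -3/2 - 3*16*(-7) = -3/2 - 48*(-7) = -3/2 + 336 = 669/2 ≈ 334.50)
B(k) + c = 1/(-124 + 94) + 669/2 = 1/(-30) + 669/2 = -1/30 + 669/2 = 5017/15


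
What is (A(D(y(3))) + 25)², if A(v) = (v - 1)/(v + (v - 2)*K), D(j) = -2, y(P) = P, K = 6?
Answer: 426409/676 ≈ 630.78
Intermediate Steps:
A(v) = (-1 + v)/(-12 + 7*v) (A(v) = (v - 1)/(v + (v - 2)*6) = (-1 + v)/(v + (-2 + v)*6) = (-1 + v)/(v + (-12 + 6*v)) = (-1 + v)/(-12 + 7*v))
(A(D(y(3))) + 25)² = ((-1 - 2)/(-12 + 7*(-2)) + 25)² = (-3/(-12 - 14) + 25)² = (-3/(-26) + 25)² = (-1/26*(-3) + 25)² = (3/26 + 25)² = (653/26)² = 426409/676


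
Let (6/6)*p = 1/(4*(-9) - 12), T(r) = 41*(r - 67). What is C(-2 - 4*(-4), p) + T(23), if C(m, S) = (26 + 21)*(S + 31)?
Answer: -16703/48 ≈ -347.98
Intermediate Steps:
T(r) = -2747 + 41*r (T(r) = 41*(-67 + r) = -2747 + 41*r)
p = -1/48 (p = 1/(4*(-9) - 12) = 1/(-36 - 12) = 1/(-48) = -1/48 ≈ -0.020833)
C(m, S) = 1457 + 47*S (C(m, S) = 47*(31 + S) = 1457 + 47*S)
C(-2 - 4*(-4), p) + T(23) = (1457 + 47*(-1/48)) + (-2747 + 41*23) = (1457 - 47/48) + (-2747 + 943) = 69889/48 - 1804 = -16703/48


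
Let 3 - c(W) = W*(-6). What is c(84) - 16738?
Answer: -16231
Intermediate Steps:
c(W) = 3 + 6*W (c(W) = 3 - W*(-6) = 3 - (-6)*W = 3 + 6*W)
c(84) - 16738 = (3 + 6*84) - 16738 = (3 + 504) - 16738 = 507 - 16738 = -16231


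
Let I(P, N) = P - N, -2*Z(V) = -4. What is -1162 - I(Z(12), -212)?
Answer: -1376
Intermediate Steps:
Z(V) = 2 (Z(V) = -½*(-4) = 2)
-1162 - I(Z(12), -212) = -1162 - (2 - 1*(-212)) = -1162 - (2 + 212) = -1162 - 1*214 = -1162 - 214 = -1376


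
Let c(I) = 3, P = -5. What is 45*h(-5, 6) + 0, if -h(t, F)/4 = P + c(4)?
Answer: 360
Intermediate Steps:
h(t, F) = 8 (h(t, F) = -4*(-5 + 3) = -4*(-2) = 8)
45*h(-5, 6) + 0 = 45*8 + 0 = 360 + 0 = 360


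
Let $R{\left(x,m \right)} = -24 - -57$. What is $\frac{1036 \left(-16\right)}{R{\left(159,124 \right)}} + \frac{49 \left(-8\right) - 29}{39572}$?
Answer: $- \frac{655959365}{1305876} \approx -502.31$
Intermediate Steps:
$R{\left(x,m \right)} = 33$ ($R{\left(x,m \right)} = -24 + 57 = 33$)
$\frac{1036 \left(-16\right)}{R{\left(159,124 \right)}} + \frac{49 \left(-8\right) - 29}{39572} = \frac{1036 \left(-16\right)}{33} + \frac{49 \left(-8\right) - 29}{39572} = \left(-16576\right) \frac{1}{33} + \left(-392 - 29\right) \frac{1}{39572} = - \frac{16576}{33} - \frac{421}{39572} = - \frac{655959365}{1305876}$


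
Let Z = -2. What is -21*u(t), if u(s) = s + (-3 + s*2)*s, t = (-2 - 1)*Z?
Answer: -1260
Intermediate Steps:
t = 6 (t = (-2 - 1)*(-2) = -3*(-2) = 6)
u(s) = s + s*(-3 + 2*s) (u(s) = s + (-3 + 2*s)*s = s + s*(-3 + 2*s))
-21*u(t) = -42*6*(-1 + 6) = -42*6*5 = -21*60 = -1260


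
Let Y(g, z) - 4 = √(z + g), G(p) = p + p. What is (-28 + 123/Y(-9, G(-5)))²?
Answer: (-616*√19 + 14775*I)/(3*I + 8*√19) ≈ -40.251 + 427.17*I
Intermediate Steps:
G(p) = 2*p
Y(g, z) = 4 + √(g + z) (Y(g, z) = 4 + √(z + g) = 4 + √(g + z))
(-28 + 123/Y(-9, G(-5)))² = (-28 + 123/(4 + √(-9 + 2*(-5))))² = (-28 + 123/(4 + √(-9 - 10)))² = (-28 + 123/(4 + √(-19)))² = (-28 + 123/(4 + I*√19))²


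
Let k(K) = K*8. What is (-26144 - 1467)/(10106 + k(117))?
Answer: -27611/11042 ≈ -2.5005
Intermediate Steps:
k(K) = 8*K
(-26144 - 1467)/(10106 + k(117)) = (-26144 - 1467)/(10106 + 8*117) = -27611/(10106 + 936) = -27611/11042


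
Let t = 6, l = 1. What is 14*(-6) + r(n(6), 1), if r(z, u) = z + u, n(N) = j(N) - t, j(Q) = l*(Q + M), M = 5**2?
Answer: -58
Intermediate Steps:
M = 25
j(Q) = 25 + Q (j(Q) = 1*(Q + 25) = 1*(25 + Q) = 25 + Q)
n(N) = 19 + N (n(N) = (25 + N) - 1*6 = (25 + N) - 6 = 19 + N)
r(z, u) = u + z
14*(-6) + r(n(6), 1) = 14*(-6) + (1 + (19 + 6)) = -84 + (1 + 25) = -84 + 26 = -58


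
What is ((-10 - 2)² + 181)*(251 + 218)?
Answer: 152425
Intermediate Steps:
((-10 - 2)² + 181)*(251 + 218) = ((-12)² + 181)*469 = (144 + 181)*469 = 325*469 = 152425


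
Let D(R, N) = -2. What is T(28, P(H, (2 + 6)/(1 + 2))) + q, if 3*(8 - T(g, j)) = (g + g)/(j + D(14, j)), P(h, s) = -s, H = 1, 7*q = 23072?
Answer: 3308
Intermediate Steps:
q = 3296 (q = (⅐)*23072 = 3296)
T(g, j) = 8 - 2*g/(3*(-2 + j)) (T(g, j) = 8 - (g + g)/(3*(j - 2)) = 8 - 2*g/(3*(-2 + j)))
T(28, P(H, (2 + 6)/(1 + 2))) + q = 2*(-24 - 1*28 + 12*(-(2 + 6)/(1 + 2)))/(3*(-2 - (2 + 6)/(1 + 2))) + 3296 = 2*(-24 - 28 + 12*(-8/3))/(3*(-2 - 8/3)) + 3296 = 2*(-24 - 28 - 32)/(3*(-14/3)) + 3296 = (⅔)*(-3/14)*(-84) + 3296 = 12 + 3296 = 3308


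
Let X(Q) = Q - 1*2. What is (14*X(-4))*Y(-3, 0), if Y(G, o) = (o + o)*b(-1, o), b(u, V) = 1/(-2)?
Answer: 0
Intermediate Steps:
b(u, V) = -1/2
Y(G, o) = -o (Y(G, o) = (o + o)*(-1/2) = (2*o)*(-1/2) = -o)
X(Q) = -2 + Q (X(Q) = Q - 2 = -2 + Q)
(14*X(-4))*Y(-3, 0) = (14*(-2 - 4))*(-1*0) = (14*(-6))*0 = -84*0 = 0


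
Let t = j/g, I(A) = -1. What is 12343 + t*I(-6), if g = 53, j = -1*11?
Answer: 654190/53 ≈ 12343.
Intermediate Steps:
j = -11
t = -11/53 ≈ -0.20755
12343 + t*I(-6) = 12343 - 11/53*(-1) = 12343 + 11/53 = 654190/53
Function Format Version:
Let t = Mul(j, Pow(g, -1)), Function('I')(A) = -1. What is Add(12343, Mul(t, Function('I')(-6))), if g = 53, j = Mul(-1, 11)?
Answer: Rational(654190, 53) ≈ 12343.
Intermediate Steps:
j = -11
t = Rational(-11, 53) (t = Mul(-11, Pow(53, -1)) = Mul(-11, Rational(1, 53)) = Rational(-11, 53) ≈ -0.20755)
Add(12343, Mul(t, Function('I')(-6))) = Add(12343, Mul(Rational(-11, 53), -1)) = Add(12343, Rational(11, 53)) = Rational(654190, 53)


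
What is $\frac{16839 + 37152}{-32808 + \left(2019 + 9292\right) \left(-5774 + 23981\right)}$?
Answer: $\frac{17997}{68635523} \approx 0.00026221$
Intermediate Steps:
$\frac{16839 + 37152}{-32808 + \left(2019 + 9292\right) \left(-5774 + 23981\right)} = \frac{53991}{-32808 + 11311 \cdot 18207} = \frac{53991}{-32808 + 205939377} = \frac{53991}{205906569} = 53991 \cdot \frac{1}{205906569} = \frac{17997}{68635523}$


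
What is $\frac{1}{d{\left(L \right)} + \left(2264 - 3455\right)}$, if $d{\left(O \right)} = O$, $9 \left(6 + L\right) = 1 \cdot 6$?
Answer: $- \frac{3}{3589} \approx -0.00083589$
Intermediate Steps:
$L = - \frac{16}{3}$ ($L = -6 + \frac{1 \cdot 6}{9} = -6 + \frac{1}{9} \cdot 6 = -6 + \frac{2}{3} = - \frac{16}{3} \approx -5.3333$)
$\frac{1}{d{\left(L \right)} + \left(2264 - 3455\right)} = \frac{1}{- \frac{16}{3} + \left(2264 - 3455\right)} = \frac{1}{- \frac{16}{3} - 1191} = \frac{1}{- \frac{3589}{3}} = - \frac{3}{3589}$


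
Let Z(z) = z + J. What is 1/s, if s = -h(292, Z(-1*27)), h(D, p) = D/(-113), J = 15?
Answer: 113/292 ≈ 0.38699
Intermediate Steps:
Z(z) = 15 + z (Z(z) = z + 15 = 15 + z)
h(D, p) = -D/113 (h(D, p) = D*(-1/113) = -D/113)
s = 292/113 (s = -(-1)*292/113 = -1*(-292/113) = 292/113 ≈ 2.5841)
1/s = 1/(292/113) = 113/292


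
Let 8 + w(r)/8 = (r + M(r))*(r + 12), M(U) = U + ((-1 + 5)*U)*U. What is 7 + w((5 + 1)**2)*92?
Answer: 185678087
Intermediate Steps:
M(U) = U + 4*U**2 (M(U) = U + (4*U)*U = U + 4*U**2)
w(r) = -64 + 8*(12 + r)*(r + r*(1 + 4*r)) (w(r) = -64 + 8*((r + r*(1 + 4*r))*(r + 12)) = -64 + 8*((r + r*(1 + 4*r))*(12 + r)) = -64 + 8*((12 + r)*(r + r*(1 + 4*r))) = -64 + 8*(12 + r)*(r + r*(1 + 4*r)))
7 + w((5 + 1)**2)*92 = 7 + (-64 + 32*((5 + 1)**2)**3 + 192*(5 + 1)**2 + 400*((5 + 1)**2)**2)*92 = 7 + (-64 + 32*(6**2)**3 + 192*6**2 + 400*(6**2)**2)*92 = 7 + (-64 + 32*36**3 + 192*36 + 400*36**2)*92 = 7 + (-64 + 32*46656 + 6912 + 400*1296)*92 = 7 + (-64 + 1492992 + 6912 + 518400)*92 = 7 + 2018240*92 = 7 + 185678080 = 185678087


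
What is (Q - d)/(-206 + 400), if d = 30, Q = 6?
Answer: -12/97 ≈ -0.12371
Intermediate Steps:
(Q - d)/(-206 + 400) = (6 - 1*30)/(-206 + 400) = (6 - 30)/194 = -24*1/194 = -12/97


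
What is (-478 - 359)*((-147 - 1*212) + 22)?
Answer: 282069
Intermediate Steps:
(-478 - 359)*((-147 - 1*212) + 22) = -837*((-147 - 212) + 22) = -837*(-359 + 22) = -837*(-337) = 282069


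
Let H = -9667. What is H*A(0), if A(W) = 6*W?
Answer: 0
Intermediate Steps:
H*A(0) = -58002*0 = -9667*0 = 0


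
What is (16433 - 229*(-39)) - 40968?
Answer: -15604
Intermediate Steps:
(16433 - 229*(-39)) - 40968 = (16433 - 1*(-8931)) - 40968 = (16433 + 8931) - 40968 = 25364 - 40968 = -15604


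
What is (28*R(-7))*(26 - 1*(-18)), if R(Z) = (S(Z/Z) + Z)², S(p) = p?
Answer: 44352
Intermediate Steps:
R(Z) = (1 + Z)² (R(Z) = (Z/Z + Z)² = (1 + Z)²)
(28*R(-7))*(26 - 1*(-18)) = (28*(1 - 7)²)*(26 - 1*(-18)) = (28*(-6)²)*(26 + 18) = (28*36)*44 = 1008*44 = 44352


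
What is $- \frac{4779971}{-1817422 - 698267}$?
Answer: $\frac{4779971}{2515689} \approx 1.9001$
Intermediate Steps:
$- \frac{4779971}{-1817422 - 698267} = - \frac{4779971}{-2515689} = \left(-4779971\right) \left(- \frac{1}{2515689}\right) = \frac{4779971}{2515689}$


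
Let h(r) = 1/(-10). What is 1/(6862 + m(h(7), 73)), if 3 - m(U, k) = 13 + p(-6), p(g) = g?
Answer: 1/6858 ≈ 0.00014582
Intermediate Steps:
h(r) = -⅒
m(U, k) = -4 (m(U, k) = 3 - (13 - 6) = 3 - 1*7 = 3 - 7 = -4)
1/(6862 + m(h(7), 73)) = 1/(6862 - 4) = 1/6858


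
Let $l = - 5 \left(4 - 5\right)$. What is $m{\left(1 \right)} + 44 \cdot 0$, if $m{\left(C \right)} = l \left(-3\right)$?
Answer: $-15$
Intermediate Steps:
$l = 5$ ($l = \left(-5\right) \left(-1\right) = 5$)
$m{\left(C \right)} = -15$ ($m{\left(C \right)} = 5 \left(-3\right) = -15$)
$m{\left(1 \right)} + 44 \cdot 0 = -15 + 44 \cdot 0 = -15 + 0 = -15$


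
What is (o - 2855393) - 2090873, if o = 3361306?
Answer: -1584960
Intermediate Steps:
(o - 2855393) - 2090873 = (3361306 - 2855393) - 2090873 = 505913 - 2090873 = -1584960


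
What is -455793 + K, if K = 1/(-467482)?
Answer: -213075023227/467482 ≈ -4.5579e+5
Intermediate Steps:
K = -1/467482 ≈ -2.1391e-6
-455793 + K = -455793 - 1/467482 = -213075023227/467482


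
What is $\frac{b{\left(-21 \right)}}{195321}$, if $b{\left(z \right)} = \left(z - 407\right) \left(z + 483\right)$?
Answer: $- \frac{9416}{9301} \approx -1.0124$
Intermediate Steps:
$b{\left(z \right)} = \left(-407 + z\right) \left(483 + z\right)$
$\frac{b{\left(-21 \right)}}{195321} = \frac{-196581 + \left(-21\right)^{2} + 76 \left(-21\right)}{195321} = \left(-196581 + 441 - 1596\right) \frac{1}{195321} = \left(-197736\right) \frac{1}{195321} = - \frac{9416}{9301}$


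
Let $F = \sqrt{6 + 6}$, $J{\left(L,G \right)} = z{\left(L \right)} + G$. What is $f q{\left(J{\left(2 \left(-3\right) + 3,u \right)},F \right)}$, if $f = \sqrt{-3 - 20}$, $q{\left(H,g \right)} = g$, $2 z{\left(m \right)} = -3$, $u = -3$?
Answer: $2 i \sqrt{69} \approx 16.613 i$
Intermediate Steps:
$z{\left(m \right)} = - \frac{3}{2}$ ($z{\left(m \right)} = \frac{1}{2} \left(-3\right) = - \frac{3}{2}$)
$J{\left(L,G \right)} = - \frac{3}{2} + G$
$F = 2 \sqrt{3}$ ($F = \sqrt{12} = 2 \sqrt{3} \approx 3.4641$)
$f = i \sqrt{23}$ ($f = \sqrt{-23} = i \sqrt{23} \approx 4.7958 i$)
$f q{\left(J{\left(2 \left(-3\right) + 3,u \right)},F \right)} = i \sqrt{23} \cdot 2 \sqrt{3} = 2 i \sqrt{69}$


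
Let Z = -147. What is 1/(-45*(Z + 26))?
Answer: 1/5445 ≈ 0.00018365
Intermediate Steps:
1/(-45*(Z + 26)) = 1/(-45*(-147 + 26)) = 1/(-45*(-121)) = 1/5445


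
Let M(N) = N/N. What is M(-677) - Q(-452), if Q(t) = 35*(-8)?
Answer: 281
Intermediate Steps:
M(N) = 1
Q(t) = -280
M(-677) - Q(-452) = 1 - 1*(-280) = 1 + 280 = 281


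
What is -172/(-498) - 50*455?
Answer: -5664664/249 ≈ -22750.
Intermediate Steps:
-172/(-498) - 50*455 = -172*(-1/498) - 22750 = 86/249 - 22750 = -5664664/249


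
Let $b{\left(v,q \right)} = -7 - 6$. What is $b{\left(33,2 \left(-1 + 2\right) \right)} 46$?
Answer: $-598$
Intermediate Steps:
$b{\left(v,q \right)} = -13$
$b{\left(33,2 \left(-1 + 2\right) \right)} 46 = \left(-13\right) 46 = -598$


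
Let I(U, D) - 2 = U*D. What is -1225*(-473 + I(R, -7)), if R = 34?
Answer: 868525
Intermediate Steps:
I(U, D) = 2 + D*U (I(U, D) = 2 + U*D = 2 + D*U)
-1225*(-473 + I(R, -7)) = -1225*(-473 + (2 - 7*34)) = -1225*(-473 + (2 - 238)) = -1225*(-473 - 236) = -1225*(-709) = 868525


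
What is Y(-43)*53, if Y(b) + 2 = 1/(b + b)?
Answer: -9169/86 ≈ -106.62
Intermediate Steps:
Y(b) = -2 + 1/(2*b) (Y(b) = -2 + 1/(b + b) = -2 + 1/(2*b))
Y(-43)*53 = (-2 + (½)/(-43))*53 = (-2 + (½)*(-1/43))*53 = (-2 - 1/86)*53 = -173/86*53 = -9169/86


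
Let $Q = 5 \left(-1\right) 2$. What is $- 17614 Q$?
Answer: $176140$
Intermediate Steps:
$Q = -10$ ($Q = \left(-5\right) 2 = -10$)
$- 17614 Q = \left(-17614\right) \left(-10\right) = 176140$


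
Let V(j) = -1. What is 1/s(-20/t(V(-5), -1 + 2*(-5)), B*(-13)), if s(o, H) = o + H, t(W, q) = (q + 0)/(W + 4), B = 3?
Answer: -11/369 ≈ -0.029810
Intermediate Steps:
t(W, q) = q/(4 + W)
s(o, H) = H + o
1/s(-20/t(V(-5), -1 + 2*(-5)), B*(-13)) = 1/(3*(-13) - 20*(4 - 1)/(-1 + 2*(-5))) = 1/(-39 - 20*3/(-1 - 10)) = 1/(-39 - 20/((-11*⅓))) = 1/(-39 - 20/(-11/3)) = 1/(-39 - 20*(-3/11)) = 1/(-39 + 60/11) = 1/(-369/11) = -11/369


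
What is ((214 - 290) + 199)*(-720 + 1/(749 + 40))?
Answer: -23291239/263 ≈ -88560.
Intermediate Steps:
((214 - 290) + 199)*(-720 + 1/(749 + 40)) = (-76 + 199)*(-720 + 1/789) = 123*(-720 + 1/789) = 123*(-568079/789) = -23291239/263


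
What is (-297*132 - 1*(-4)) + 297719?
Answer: 258519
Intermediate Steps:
(-297*132 - 1*(-4)) + 297719 = (-39204 + 4) + 297719 = -39200 + 297719 = 258519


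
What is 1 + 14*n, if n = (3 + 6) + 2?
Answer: 155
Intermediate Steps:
n = 11 (n = 9 + 2 = 11)
1 + 14*n = 1 + 14*11 = 1 + 154 = 155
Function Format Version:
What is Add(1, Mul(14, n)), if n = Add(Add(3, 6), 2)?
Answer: 155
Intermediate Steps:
n = 11 (n = Add(9, 2) = 11)
Add(1, Mul(14, n)) = Add(1, Mul(14, 11)) = Add(1, 154) = 155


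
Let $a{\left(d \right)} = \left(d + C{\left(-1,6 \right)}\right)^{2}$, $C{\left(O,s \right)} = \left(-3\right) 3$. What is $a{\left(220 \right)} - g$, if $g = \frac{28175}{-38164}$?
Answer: $\frac{242732517}{5452} \approx 44522.0$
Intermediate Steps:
$C{\left(O,s \right)} = -9$
$g = - \frac{4025}{5452}$ ($g = 28175 \left(- \frac{1}{38164}\right) = - \frac{4025}{5452} \approx -0.73826$)
$a{\left(d \right)} = \left(-9 + d\right)^{2}$ ($a{\left(d \right)} = \left(d - 9\right)^{2} = \left(-9 + d\right)^{2}$)
$a{\left(220 \right)} - g = \left(-9 + 220\right)^{2} - - \frac{4025}{5452} = 211^{2} + \frac{4025}{5452} = 44521 + \frac{4025}{5452} = \frac{242732517}{5452}$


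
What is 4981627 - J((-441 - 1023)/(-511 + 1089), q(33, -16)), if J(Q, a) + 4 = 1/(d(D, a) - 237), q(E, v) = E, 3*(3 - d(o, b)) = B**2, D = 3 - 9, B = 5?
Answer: 3621645740/727 ≈ 4.9816e+6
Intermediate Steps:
D = -6
d(o, b) = -16/3 (d(o, b) = 3 - 1/3*5**2 = 3 - 1/3*25 = 3 - 25/3 = -16/3)
J(Q, a) = -2911/727 (J(Q, a) = -4 + 1/(-16/3 - 237) = -4 + 1/(-727/3) = -4 - 3/727 = -2911/727)
4981627 - J((-441 - 1023)/(-511 + 1089), q(33, -16)) = 4981627 - 1*(-2911/727) = 4981627 + 2911/727 = 3621645740/727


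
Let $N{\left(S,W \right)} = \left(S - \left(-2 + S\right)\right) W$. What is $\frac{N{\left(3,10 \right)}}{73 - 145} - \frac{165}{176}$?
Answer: $- \frac{175}{144} \approx -1.2153$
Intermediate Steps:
$N{\left(S,W \right)} = 2 W$
$\frac{N{\left(3,10 \right)}}{73 - 145} - \frac{165}{176} = \frac{2 \cdot 10}{73 - 145} - \frac{165}{176} = \frac{20}{-72} - \frac{15}{16} = 20 \left(- \frac{1}{72}\right) - \frac{15}{16} = - \frac{5}{18} - \frac{15}{16} = - \frac{175}{144}$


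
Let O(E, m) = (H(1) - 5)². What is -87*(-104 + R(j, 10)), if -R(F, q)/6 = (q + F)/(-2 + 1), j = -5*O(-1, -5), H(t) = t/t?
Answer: 45588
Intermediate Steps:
H(t) = 1
O(E, m) = 16 (O(E, m) = (1 - 5)² = (-4)² = 16)
j = -80 (j = -5*16 = -80)
R(F, q) = 6*F + 6*q (R(F, q) = -6*(q + F)/(-2 + 1) = -6*(F + q)/(-1) = -6*(F + q)*(-1) = -6*(-F - q) = 6*F + 6*q)
-87*(-104 + R(j, 10)) = -87*(-104 + (6*(-80) + 6*10)) = -87*(-104 + (-480 + 60)) = -87*(-104 - 420) = -87*(-524) = 45588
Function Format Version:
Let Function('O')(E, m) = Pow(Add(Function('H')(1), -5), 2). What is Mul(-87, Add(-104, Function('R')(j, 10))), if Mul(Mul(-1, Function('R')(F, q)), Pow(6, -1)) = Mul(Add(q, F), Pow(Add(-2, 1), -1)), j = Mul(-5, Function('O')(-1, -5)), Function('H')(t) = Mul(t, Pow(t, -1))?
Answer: 45588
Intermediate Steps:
Function('H')(t) = 1
Function('O')(E, m) = 16 (Function('O')(E, m) = Pow(Add(1, -5), 2) = Pow(-4, 2) = 16)
j = -80 (j = Mul(-5, 16) = -80)
Function('R')(F, q) = Add(Mul(6, F), Mul(6, q)) (Function('R')(F, q) = Mul(-6, Mul(Add(q, F), Pow(Add(-2, 1), -1))) = Mul(-6, Mul(Add(F, q), Pow(-1, -1))) = Mul(-6, Mul(Add(F, q), -1)) = Mul(-6, Add(Mul(-1, F), Mul(-1, q))) = Add(Mul(6, F), Mul(6, q)))
Mul(-87, Add(-104, Function('R')(j, 10))) = Mul(-87, Add(-104, Add(Mul(6, -80), Mul(6, 10)))) = Mul(-87, Add(-104, Add(-480, 60))) = Mul(-87, Add(-104, -420)) = Mul(-87, -524) = 45588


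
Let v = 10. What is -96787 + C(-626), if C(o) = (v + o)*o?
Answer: 288829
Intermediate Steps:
C(o) = o*(10 + o) (C(o) = (10 + o)*o = o*(10 + o))
-96787 + C(-626) = -96787 - 626*(10 - 626) = -96787 - 626*(-616) = -96787 + 385616 = 288829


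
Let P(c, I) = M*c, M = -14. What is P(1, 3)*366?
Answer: -5124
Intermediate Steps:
P(c, I) = -14*c
P(1, 3)*366 = -14*1*366 = -14*366 = -5124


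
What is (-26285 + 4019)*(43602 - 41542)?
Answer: -45867960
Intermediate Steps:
(-26285 + 4019)*(43602 - 41542) = -22266*2060 = -45867960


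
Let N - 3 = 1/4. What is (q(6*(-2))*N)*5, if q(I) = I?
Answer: -195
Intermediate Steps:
N = 13/4 (N = 3 + 1/4 = 13/4 ≈ 3.2500)
(q(6*(-2))*N)*5 = ((6*(-2))*(13/4))*5 = -12*13/4*5 = -39*5 = -195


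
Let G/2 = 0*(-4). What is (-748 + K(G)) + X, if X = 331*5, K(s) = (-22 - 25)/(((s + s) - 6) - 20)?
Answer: 23629/26 ≈ 908.81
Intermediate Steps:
G = 0 (G = 2*(0*(-4)) = 2*0 = 0)
K(s) = -47/(-26 + 2*s) (K(s) = -47/((2*s - 6) - 20) = -47/((-6 + 2*s) - 20) = -47/(-26 + 2*s))
X = 1655
(-748 + K(G)) + X = (-748 - 47/(-26 + 2*0)) + 1655 = (-748 - 47/(-26 + 0)) + 1655 = (-748 - 47/(-26)) + 1655 = (-748 - 47*(-1/26)) + 1655 = (-748 + 47/26) + 1655 = -19401/26 + 1655 = 23629/26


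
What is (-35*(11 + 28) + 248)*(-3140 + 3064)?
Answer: 84892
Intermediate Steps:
(-35*(11 + 28) + 248)*(-3140 + 3064) = (-35*39 + 248)*(-76) = (-1365 + 248)*(-76) = -1117*(-76) = 84892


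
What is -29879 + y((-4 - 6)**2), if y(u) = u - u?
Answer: -29879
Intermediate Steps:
y(u) = 0
-29879 + y((-4 - 6)**2) = -29879 + 0 = -29879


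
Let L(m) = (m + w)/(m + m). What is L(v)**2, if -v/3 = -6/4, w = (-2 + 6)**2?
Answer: 1681/324 ≈ 5.1883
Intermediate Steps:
w = 16 (w = 4**2 = 16)
v = 9/2 (v = -(-18)/4 = -3*(-3/2) = 9/2 ≈ 4.5000)
L(m) = (16 + m)/(2*m) (L(m) = (m + 16)/(m + m) = (16 + m)/((2*m)) = (16 + m)*(1/(2*m)) = (16 + m)/(2*m))
L(v)**2 = ((16 + 9/2)/(2*(9/2)))**2 = ((1/2)*(2/9)*(41/2))**2 = (41/18)**2 = 1681/324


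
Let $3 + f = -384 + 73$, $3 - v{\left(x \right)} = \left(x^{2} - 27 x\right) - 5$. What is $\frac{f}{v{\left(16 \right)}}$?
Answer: $- \frac{157}{92} \approx -1.7065$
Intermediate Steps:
$v{\left(x \right)} = 8 - x^{2} + 27 x$ ($v{\left(x \right)} = 3 - \left(\left(x^{2} - 27 x\right) - 5\right) = 3 - \left(-5 + x^{2} - 27 x\right) = 3 + \left(5 - x^{2} + 27 x\right) = 8 - x^{2} + 27 x$)
$f = -314$ ($f = -3 + \left(-384 + 73\right) = -3 - 311 = -314$)
$\frac{f}{v{\left(16 \right)}} = - \frac{314}{8 - 16^{2} + 27 \cdot 16} = - \frac{314}{8 - 256 + 432} = - \frac{314}{184} = \left(-314\right) \frac{1}{184} = - \frac{157}{92}$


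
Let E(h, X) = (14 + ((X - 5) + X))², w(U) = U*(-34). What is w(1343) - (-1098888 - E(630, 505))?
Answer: 2091587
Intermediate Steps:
w(U) = -34*U
E(h, X) = (9 + 2*X)² (E(h, X) = (14 + ((-5 + X) + X))² = (14 + (-5 + 2*X))² = (9 + 2*X)²)
w(1343) - (-1098888 - E(630, 505)) = -34*1343 - (-1098888 - (9 + 2*505)²) = -45662 - (-1098888 - (9 + 1010)²) = -45662 - (-1098888 - 1*1019²) = -45662 - (-1098888 - 1*1038361) = -45662 - (-1098888 - 1038361) = -45662 - 1*(-2137249) = -45662 + 2137249 = 2091587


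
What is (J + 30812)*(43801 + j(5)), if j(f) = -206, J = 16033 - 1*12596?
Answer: 1493085155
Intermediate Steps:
J = 3437 (J = 16033 - 12596 = 3437)
(J + 30812)*(43801 + j(5)) = (3437 + 30812)*(43801 - 206) = 34249*43595 = 1493085155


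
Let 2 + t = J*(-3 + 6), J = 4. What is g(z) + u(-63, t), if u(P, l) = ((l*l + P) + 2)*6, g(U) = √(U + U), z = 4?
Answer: 234 + 2*√2 ≈ 236.83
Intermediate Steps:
g(U) = √2*√U (g(U) = √(2*U) = √2*√U)
t = 10 (t = -2 + 4*(-3 + 6) = -2 + 4*3 = -2 + 12 = 10)
u(P, l) = 12 + 6*P + 6*l² (u(P, l) = ((l² + P) + 2)*6 = ((P + l²) + 2)*6 = (2 + P + l²)*6 = 12 + 6*P + 6*l²)
g(z) + u(-63, t) = √2*√4 + (12 + 6*(-63) + 6*10²) = √2*2 + (12 - 378 + 6*100) = 2*√2 + (12 - 378 + 600) = 2*√2 + 234 = 234 + 2*√2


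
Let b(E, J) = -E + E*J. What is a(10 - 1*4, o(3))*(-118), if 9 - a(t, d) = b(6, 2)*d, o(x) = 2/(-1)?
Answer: -2478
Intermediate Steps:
o(x) = -2 (o(x) = 2*(-1) = -2)
a(t, d) = 9 - 6*d (a(t, d) = 9 - 6*(-1 + 2)*d = 9 - 6*1*d = 9 - 6*d)
a(10 - 1*4, o(3))*(-118) = (9 - 6*(-2))*(-118) = (9 + 12)*(-118) = 21*(-118) = -2478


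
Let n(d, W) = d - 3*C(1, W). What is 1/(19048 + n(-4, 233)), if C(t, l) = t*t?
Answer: 1/19041 ≈ 5.2518e-5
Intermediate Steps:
C(t, l) = t**2
n(d, W) = -3 + d (n(d, W) = d - 3*1**2 = d - 3*1 = d - 3 = -3 + d)
1/(19048 + n(-4, 233)) = 1/(19048 + (-3 - 4)) = 1/(19048 - 7) = 1/19041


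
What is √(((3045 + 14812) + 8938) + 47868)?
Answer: √74663 ≈ 273.25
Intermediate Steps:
√(((3045 + 14812) + 8938) + 47868) = √((17857 + 8938) + 47868) = √(26795 + 47868) = √74663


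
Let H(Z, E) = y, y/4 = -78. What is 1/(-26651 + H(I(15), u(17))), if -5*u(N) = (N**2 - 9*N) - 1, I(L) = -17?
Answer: -1/26963 ≈ -3.7088e-5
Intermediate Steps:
y = -312 (y = 4*(-78) = -312)
u(N) = 1/5 - N**2/5 + 9*N/5 (u(N) = -((N**2 - 9*N) - 1)/5 = -(-1 + N**2 - 9*N)/5 = 1/5 - N**2/5 + 9*N/5)
H(Z, E) = -312
1/(-26651 + H(I(15), u(17))) = 1/(-26651 - 312) = 1/(-26963) = -1/26963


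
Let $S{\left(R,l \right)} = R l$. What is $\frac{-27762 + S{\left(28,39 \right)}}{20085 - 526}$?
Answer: $- \frac{26670}{19559} \approx -1.3636$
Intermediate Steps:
$\frac{-27762 + S{\left(28,39 \right)}}{20085 - 526} = \frac{-27762 + 28 \cdot 39}{20085 - 526} = \frac{-27762 + 1092}{19559} = \left(-26670\right) \frac{1}{19559} = - \frac{26670}{19559}$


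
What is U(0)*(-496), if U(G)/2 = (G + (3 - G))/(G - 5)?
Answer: 2976/5 ≈ 595.20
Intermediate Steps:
U(G) = 6/(-5 + G) (U(G) = 2*((G + (3 - G))/(G - 5)) = 2*(3/(-5 + G)) = 6/(-5 + G))
U(0)*(-496) = (6/(-5 + 0))*(-496) = (6/(-5))*(-496) = (6*(-1/5))*(-496) = -6/5*(-496) = 2976/5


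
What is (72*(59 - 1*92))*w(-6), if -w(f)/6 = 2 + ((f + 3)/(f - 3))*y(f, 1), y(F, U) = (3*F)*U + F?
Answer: -85536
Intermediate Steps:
y(F, U) = F + 3*F*U (y(F, U) = 3*F*U + F = F + 3*F*U)
w(f) = -12 - 24*f*(3 + f)/(-3 + f) (w(f) = -6*(2 + ((f + 3)/(f - 3))*(f*(1 + 3*1))) = -6*(2 + ((3 + f)/(-3 + f))*(f*(1 + 3))) = -6*(2 + ((3 + f)/(-3 + f))*(f*4)) = -6*(2 + ((3 + f)/(-3 + f))*(4*f)) = -6*(2 + 4*f*(3 + f)/(-3 + f)) = -12 - 24*f*(3 + f)/(-3 + f))
(72*(59 - 1*92))*w(-6) = (72*(59 - 1*92))*(12*(3 - 7*(-6) - 2*(-6)**2)/(-3 - 6)) = (72*(59 - 92))*(12*(3 + 42 - 2*36)/(-9)) = (72*(-33))*(12*(-1/9)*(3 + 42 - 72)) = -28512*(-1)*(-27)/9 = -2376*36 = -85536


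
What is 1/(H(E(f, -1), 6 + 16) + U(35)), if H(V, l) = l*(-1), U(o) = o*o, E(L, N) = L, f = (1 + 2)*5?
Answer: 1/1203 ≈ 0.00083125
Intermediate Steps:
f = 15 (f = 3*5 = 15)
U(o) = o²
H(V, l) = -l
1/(H(E(f, -1), 6 + 16) + U(35)) = 1/(-(6 + 16) + 35²) = 1/(-1*22 + 1225) = 1/(-22 + 1225) = 1/1203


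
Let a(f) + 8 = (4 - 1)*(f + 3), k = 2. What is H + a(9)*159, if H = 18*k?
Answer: 4488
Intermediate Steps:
a(f) = 1 + 3*f (a(f) = -8 + (4 - 1)*(f + 3) = -8 + 3*(3 + f) = -8 + (9 + 3*f) = 1 + 3*f)
H = 36 (H = 18*2 = 36)
H + a(9)*159 = 36 + (1 + 3*9)*159 = 36 + (1 + 27)*159 = 36 + 28*159 = 36 + 4452 = 4488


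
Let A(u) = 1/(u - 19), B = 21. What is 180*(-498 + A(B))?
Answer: -89550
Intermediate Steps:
A(u) = 1/(-19 + u)
180*(-498 + A(B)) = 180*(-498 + 1/(-19 + 21)) = 180*(-498 + 1/2) = 180*(-498 + ½) = 180*(-995/2) = -89550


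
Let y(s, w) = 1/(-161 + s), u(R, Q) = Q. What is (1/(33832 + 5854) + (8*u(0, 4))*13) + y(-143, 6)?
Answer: 2509405461/6032272 ≈ 416.00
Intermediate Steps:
(1/(33832 + 5854) + (8*u(0, 4))*13) + y(-143, 6) = (1/(33832 + 5854) + (8*4)*13) + 1/(-161 - 143) = (1/39686 + 32*13) + 1/(-304) = (1/39686 + 416) - 1/304 = 16509377/39686 - 1/304 = 2509405461/6032272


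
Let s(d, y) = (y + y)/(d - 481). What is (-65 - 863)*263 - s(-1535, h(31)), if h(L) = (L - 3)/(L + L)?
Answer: -544750847/2232 ≈ -2.4406e+5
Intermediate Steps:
h(L) = (-3 + L)/(2*L) (h(L) = (-3 + L)/((2*L)) = (-3 + L)*(1/(2*L)) = (-3 + L)/(2*L))
s(d, y) = 2*y/(-481 + d) (s(d, y) = (2*y)/(-481 + d) = 2*y/(-481 + d))
(-65 - 863)*263 - s(-1535, h(31)) = (-65 - 863)*263 - 2*(½)*(-3 + 31)/31/(-481 - 1535) = -928*263 - 2*(½)*(1/31)*28/(-2016) = -244064 - 2*14*(-1)/(31*2016) = -244064 - 1*(-1/2232) = -244064 + 1/2232 = -544750847/2232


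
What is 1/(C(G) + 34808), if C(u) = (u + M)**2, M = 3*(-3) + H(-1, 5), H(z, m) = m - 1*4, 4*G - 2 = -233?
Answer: 16/626097 ≈ 2.5555e-5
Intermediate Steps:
G = -231/4 (G = 1/2 + (1/4)*(-233) = 1/2 - 233/4 = -231/4 ≈ -57.750)
H(z, m) = -4 + m (H(z, m) = m - 4 = -4 + m)
M = -8 (M = 3*(-3) + (-4 + 5) = -9 + 1 = -8)
C(u) = (-8 + u)**2 (C(u) = (u - 8)**2 = (-8 + u)**2)
1/(C(G) + 34808) = 1/((-8 - 231/4)**2 + 34808) = 1/((-263/4)**2 + 34808) = 1/(69169/16 + 34808) = 1/(626097/16) = 16/626097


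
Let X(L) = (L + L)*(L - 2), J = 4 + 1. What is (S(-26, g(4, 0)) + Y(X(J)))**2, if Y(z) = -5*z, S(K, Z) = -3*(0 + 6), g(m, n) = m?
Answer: 28224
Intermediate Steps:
S(K, Z) = -18 (S(K, Z) = -3*6 = -18)
J = 5
X(L) = 2*L*(-2 + L) (X(L) = (2*L)*(-2 + L) = 2*L*(-2 + L))
(S(-26, g(4, 0)) + Y(X(J)))**2 = (-18 - 10*5*(-2 + 5))**2 = (-18 - 10*5*3)**2 = (-18 - 5*30)**2 = (-18 - 150)**2 = (-168)**2 = 28224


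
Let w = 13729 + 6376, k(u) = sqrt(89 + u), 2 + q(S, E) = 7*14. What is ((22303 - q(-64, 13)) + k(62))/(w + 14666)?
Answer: 22207/34771 + sqrt(151)/34771 ≈ 0.63902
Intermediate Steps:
q(S, E) = 96 (q(S, E) = -2 + 7*14 = -2 + 98 = 96)
w = 20105
((22303 - q(-64, 13)) + k(62))/(w + 14666) = ((22303 - 1*96) + sqrt(89 + 62))/(20105 + 14666) = ((22303 - 96) + sqrt(151))/34771 = (22207 + sqrt(151))*(1/34771) = 22207/34771 + sqrt(151)/34771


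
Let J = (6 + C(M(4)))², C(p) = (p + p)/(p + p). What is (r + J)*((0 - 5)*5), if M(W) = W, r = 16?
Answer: -1625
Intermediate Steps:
C(p) = 1 (C(p) = (2*p)/((2*p)) = (2*p)*(1/(2*p)) = 1)
J = 49 (J = (6 + 1)² = 7² = 49)
(r + J)*((0 - 5)*5) = (16 + 49)*((0 - 5)*5) = 65*(-5*5) = 65*(-25) = -1625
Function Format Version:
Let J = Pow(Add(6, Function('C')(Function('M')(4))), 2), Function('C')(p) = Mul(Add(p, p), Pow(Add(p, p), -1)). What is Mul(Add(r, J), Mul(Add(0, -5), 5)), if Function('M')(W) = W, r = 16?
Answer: -1625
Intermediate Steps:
Function('C')(p) = 1 (Function('C')(p) = Mul(Mul(2, p), Pow(Mul(2, p), -1)) = Mul(Mul(2, p), Mul(Rational(1, 2), Pow(p, -1))) = 1)
J = 49 (J = Pow(Add(6, 1), 2) = Pow(7, 2) = 49)
Mul(Add(r, J), Mul(Add(0, -5), 5)) = Mul(Add(16, 49), Mul(Add(0, -5), 5)) = Mul(65, Mul(-5, 5)) = Mul(65, -25) = -1625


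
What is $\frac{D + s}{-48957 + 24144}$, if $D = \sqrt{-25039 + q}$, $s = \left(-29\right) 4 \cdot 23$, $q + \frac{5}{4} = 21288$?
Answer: $\frac{2668}{24813} - \frac{i \sqrt{15009}}{49626} \approx 0.10752 - 0.0024687 i$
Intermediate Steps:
$q = \frac{85147}{4}$ ($q = - \frac{5}{4} + 21288 = \frac{85147}{4} \approx 21287.0$)
$s = -2668$ ($s = \left(-116\right) 23 = -2668$)
$D = \frac{i \sqrt{15009}}{2}$ ($D = \sqrt{-25039 + \frac{85147}{4}} = \sqrt{- \frac{15009}{4}} = \frac{i \sqrt{15009}}{2} \approx 61.256 i$)
$\frac{D + s}{-48957 + 24144} = \frac{\frac{i \sqrt{15009}}{2} - 2668}{-48957 + 24144} = \frac{-2668 + \frac{i \sqrt{15009}}{2}}{-24813} = \left(-2668 + \frac{i \sqrt{15009}}{2}\right) \left(- \frac{1}{24813}\right) = \frac{2668}{24813} - \frac{i \sqrt{15009}}{49626}$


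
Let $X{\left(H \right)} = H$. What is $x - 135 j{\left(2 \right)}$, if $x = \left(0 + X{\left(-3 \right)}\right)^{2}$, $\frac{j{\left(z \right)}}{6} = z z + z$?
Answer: $-4851$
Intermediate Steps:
$j{\left(z \right)} = 6 z + 6 z^{2}$ ($j{\left(z \right)} = 6 \left(z z + z\right) = 6 \left(z^{2} + z\right) = 6 \left(z + z^{2}\right) = 6 z + 6 z^{2}$)
$x = 9$ ($x = \left(0 - 3\right)^{2} = \left(-3\right)^{2} = 9$)
$x - 135 j{\left(2 \right)} = 9 - 135 \cdot 6 \cdot 2 \left(1 + 2\right) = 9 - 135 \cdot 6 \cdot 2 \cdot 3 = 9 - 4860 = -4851$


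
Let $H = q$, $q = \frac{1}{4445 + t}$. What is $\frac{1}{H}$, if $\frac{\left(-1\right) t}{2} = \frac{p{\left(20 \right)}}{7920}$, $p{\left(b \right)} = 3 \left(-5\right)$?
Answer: $\frac{1173481}{264} \approx 4445.0$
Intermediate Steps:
$p{\left(b \right)} = -15$
$t = \frac{1}{264}$ ($t = - 2 \left(- \frac{15}{7920}\right) = - 2 \left(\left(-15\right) \frac{1}{7920}\right) = \left(-2\right) \left(- \frac{1}{528}\right) = \frac{1}{264} \approx 0.0037879$)
$q = \frac{264}{1173481}$ ($q = \frac{1}{4445 + \frac{1}{264}} = \frac{1}{\frac{1173481}{264}} = \frac{264}{1173481} \approx 0.00022497$)
$H = \frac{264}{1173481} \approx 0.00022497$
$\frac{1}{H} = \frac{1}{\frac{264}{1173481}} = \frac{1173481}{264}$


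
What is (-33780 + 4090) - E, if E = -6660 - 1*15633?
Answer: -7397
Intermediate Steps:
E = -22293 (E = -6660 - 15633 = -22293)
(-33780 + 4090) - E = (-33780 + 4090) - 1*(-22293) = -29690 + 22293 = -7397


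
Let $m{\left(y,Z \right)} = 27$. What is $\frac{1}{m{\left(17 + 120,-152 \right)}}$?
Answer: $\frac{1}{27} \approx 0.037037$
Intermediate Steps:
$\frac{1}{m{\left(17 + 120,-152 \right)}} = \frac{1}{27}$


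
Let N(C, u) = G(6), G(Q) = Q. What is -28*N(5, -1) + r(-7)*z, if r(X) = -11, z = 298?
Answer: -3446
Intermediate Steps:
N(C, u) = 6
-28*N(5, -1) + r(-7)*z = -28*6 - 11*298 = -168 - 3278 = -3446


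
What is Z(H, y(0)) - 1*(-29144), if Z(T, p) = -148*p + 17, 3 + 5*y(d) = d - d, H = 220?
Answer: 146249/5 ≈ 29250.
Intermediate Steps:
y(d) = -⅗ (y(d) = -⅗ + (d - d)/5 = -⅗ + (⅕)*0 = -⅗ + 0 = -⅗)
Z(T, p) = 17 - 148*p
Z(H, y(0)) - 1*(-29144) = (17 - 148*(-⅗)) - 1*(-29144) = (17 + 444/5) + 29144 = 529/5 + 29144 = 146249/5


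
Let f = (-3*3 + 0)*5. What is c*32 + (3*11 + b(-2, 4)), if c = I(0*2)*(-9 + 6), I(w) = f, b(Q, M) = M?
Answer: 4357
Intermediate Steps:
f = -45 (f = (-9 + 0)*5 = -9*5 = -45)
I(w) = -45
c = 135 (c = -45*(-9 + 6) = -45*(-3) = 135)
c*32 + (3*11 + b(-2, 4)) = 135*32 + (3*11 + 4) = 4320 + (33 + 4) = 4320 + 37 = 4357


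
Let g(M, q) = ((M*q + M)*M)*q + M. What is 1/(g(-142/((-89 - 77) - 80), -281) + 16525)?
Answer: 15129/646641338 ≈ 2.3396e-5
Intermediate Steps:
g(M, q) = M + M*q*(M + M*q) (g(M, q) = ((M + M*q)*M)*q + M = (M*(M + M*q))*q + M = M*q*(M + M*q) + M = M + M*q*(M + M*q))
1/(g(-142/((-89 - 77) - 80), -281) + 16525) = 1/((-142/((-89 - 77) - 80))*(1 - 142/((-89 - 77) - 80)*(-281) - 142/((-89 - 77) - 80)*(-281)²) + 16525) = 1/((-142/(-166 - 80))*(1 - 142/(-166 - 80)*(-281) - 142/(-166 - 80)*78961) + 16525) = 1/((-142/(-246))*(1 - 142/(-246)*(-281) - 142/(-246)*78961) + 16525) = 1/((-142*(-1/246))*(1 - 142*(-1/246)*(-281) - 142*(-1/246)*78961) + 16525) = 1/(71*(1 + (71/123)*(-281) + (71/123)*78961)/123 + 16525) = 1/(71*(1 - 19951/123 + 5606231/123)/123 + 16525) = 1/((71/123)*(5586403/123) + 16525) = 1/(396634613/15129 + 16525) = 1/(646641338/15129) = 15129/646641338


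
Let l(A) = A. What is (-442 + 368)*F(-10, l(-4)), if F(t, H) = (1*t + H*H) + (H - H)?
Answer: -444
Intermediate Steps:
F(t, H) = t + H² (F(t, H) = (t + H²) + 0 = t + H²)
(-442 + 368)*F(-10, l(-4)) = (-442 + 368)*(-10 + (-4)²) = -74*(-10 + 16) = -74*6 = -444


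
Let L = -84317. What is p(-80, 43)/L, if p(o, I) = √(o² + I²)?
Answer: -√8249/84317 ≈ -0.0010772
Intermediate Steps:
p(o, I) = √(I² + o²)
p(-80, 43)/L = √(43² + (-80)²)/(-84317) = √(1849 + 6400)*(-1/84317) = √8249*(-1/84317) = -√8249/84317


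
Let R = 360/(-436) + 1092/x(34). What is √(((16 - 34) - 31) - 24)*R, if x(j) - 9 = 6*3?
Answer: 38866*I*√73/981 ≈ 338.5*I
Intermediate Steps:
x(j) = 27 (x(j) = 9 + 6*3 = 9 + 18 = 27)
R = 38866/981 (R = 360/(-436) + 1092/27 = 360*(-1/436) + 1092*(1/27) = -90/109 + 364/9 = 38866/981 ≈ 39.619)
√(((16 - 34) - 31) - 24)*R = √(((16 - 34) - 31) - 24)*(38866/981) = √((-18 - 31) - 24)*(38866/981) = √(-49 - 24)*(38866/981) = √(-73)*(38866/981) = (I*√73)*(38866/981) = 38866*I*√73/981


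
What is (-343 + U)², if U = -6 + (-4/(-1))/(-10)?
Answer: 3052009/25 ≈ 1.2208e+5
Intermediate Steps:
U = -32/5 (U = -6 - (-2)*(-1)/5 = -6 - ⅒*4 = -6 - ⅖ = -32/5 ≈ -6.4000)
(-343 + U)² = (-343 - 32/5)² = (-1747/5)² = 3052009/25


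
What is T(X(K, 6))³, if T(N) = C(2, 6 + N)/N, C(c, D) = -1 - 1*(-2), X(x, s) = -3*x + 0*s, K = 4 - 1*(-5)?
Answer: -1/19683 ≈ -5.0805e-5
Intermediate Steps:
K = 9 (K = 4 + 5 = 9)
X(x, s) = -3*x (X(x, s) = -3*x + 0 = -3*x)
C(c, D) = 1 (C(c, D) = -1 + 2 = 1)
T(N) = 1/N
T(X(K, 6))³ = (1/(-3*9))³ = (1/(-27))³ = (-1/27)³ = -1/19683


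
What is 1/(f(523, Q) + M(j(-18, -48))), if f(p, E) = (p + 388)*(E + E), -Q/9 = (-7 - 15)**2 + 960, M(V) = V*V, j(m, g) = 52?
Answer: -1/23676008 ≈ -4.2237e-8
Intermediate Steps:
M(V) = V**2
Q = -12996 (Q = -9*((-7 - 15)**2 + 960) = -9*((-22)**2 + 960) = -9*(484 + 960) = -9*1444 = -12996)
f(p, E) = 2*E*(388 + p) (f(p, E) = (388 + p)*(2*E) = 2*E*(388 + p))
1/(f(523, Q) + M(j(-18, -48))) = 1/(2*(-12996)*(388 + 523) + 52**2) = 1/(2*(-12996)*911 + 2704) = 1/(-23678712 + 2704) = 1/(-23676008) = -1/23676008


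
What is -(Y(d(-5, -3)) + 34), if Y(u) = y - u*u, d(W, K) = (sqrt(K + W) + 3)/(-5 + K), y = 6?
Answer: -2559/64 + 3*I*sqrt(2)/16 ≈ -39.984 + 0.26516*I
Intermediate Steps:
d(W, K) = (3 + sqrt(K + W))/(-5 + K)
Y(u) = 6 - u**2 (Y(u) = 6 - u*u = 6 - u**2)
-(Y(d(-5, -3)) + 34) = -((6 - ((3 + sqrt(-3 - 5))/(-5 - 3))**2) + 34) = -((6 - ((3 + sqrt(-8))/(-8))**2) + 34) = -((6 - (-(3 + 2*I*sqrt(2))/8)**2) + 34) = -((6 - (-3/8 - I*sqrt(2)/4)**2) + 34) = -(40 - (-3/8 - I*sqrt(2)/4)**2) = -40 + (-3/8 - I*sqrt(2)/4)**2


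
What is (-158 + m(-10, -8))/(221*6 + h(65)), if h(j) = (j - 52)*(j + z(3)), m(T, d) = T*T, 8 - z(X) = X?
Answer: -29/1118 ≈ -0.025939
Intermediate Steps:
z(X) = 8 - X
m(T, d) = T**2
h(j) = (-52 + j)*(5 + j) (h(j) = (j - 52)*(j + (8 - 1*3)) = (-52 + j)*(j + (8 - 3)) = (-52 + j)*(j + 5) = (-52 + j)*(5 + j))
(-158 + m(-10, -8))/(221*6 + h(65)) = (-158 + (-10)**2)/(221*6 + (-260 + 65**2 - 47*65)) = (-158 + 100)/(1326 + (-260 + 4225 - 3055)) = -58/(1326 + 910) = -58/2236 = -58*1/2236 = -29/1118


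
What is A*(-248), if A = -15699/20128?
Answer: 486669/2516 ≈ 193.43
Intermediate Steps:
A = -15699/20128 (A = -15699*1/20128 = -15699/20128 ≈ -0.77996)
A*(-248) = -15699/20128*(-248) = 486669/2516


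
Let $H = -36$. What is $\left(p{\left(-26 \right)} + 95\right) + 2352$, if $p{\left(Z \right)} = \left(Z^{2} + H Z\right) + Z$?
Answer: $4033$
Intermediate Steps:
$p{\left(Z \right)} = Z^{2} - 35 Z$ ($p{\left(Z \right)} = \left(Z^{2} - 36 Z\right) + Z = Z^{2} - 35 Z$)
$\left(p{\left(-26 \right)} + 95\right) + 2352 = \left(- 26 \left(-35 - 26\right) + 95\right) + 2352 = \left(\left(-26\right) \left(-61\right) + 95\right) + 2352 = \left(1586 + 95\right) + 2352 = 1681 + 2352 = 4033$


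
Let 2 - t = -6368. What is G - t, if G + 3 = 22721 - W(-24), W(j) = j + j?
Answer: 16396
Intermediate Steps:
W(j) = 2*j
t = 6370 (t = 2 - 1*(-6368) = 2 + 6368 = 6370)
G = 22766 (G = -3 + (22721 - 2*(-24)) = -3 + (22721 - 1*(-48)) = -3 + (22721 + 48) = -3 + 22769 = 22766)
G - t = 22766 - 1*6370 = 22766 - 6370 = 16396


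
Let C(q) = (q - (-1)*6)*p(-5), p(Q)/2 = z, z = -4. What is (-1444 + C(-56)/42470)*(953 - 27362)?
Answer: 161956572852/4247 ≈ 3.8134e+7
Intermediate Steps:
p(Q) = -8 (p(Q) = 2*(-4) = -8)
C(q) = -48 - 8*q (C(q) = (q - (-1)*6)*(-8) = (q - 1*(-6))*(-8) = (q + 6)*(-8) = (6 + q)*(-8) = -48 - 8*q)
(-1444 + C(-56)/42470)*(953 - 27362) = (-1444 + (-48 - 8*(-56))/42470)*(953 - 27362) = (-1444 + (-48 + 448)*(1/42470))*(-26409) = (-1444 + 400*(1/42470))*(-26409) = (-1444 + 40/4247)*(-26409) = -6132628/4247*(-26409) = 161956572852/4247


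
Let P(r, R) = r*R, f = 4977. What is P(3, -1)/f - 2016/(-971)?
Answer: 3343573/1610889 ≈ 2.0756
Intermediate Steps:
P(r, R) = R*r
P(3, -1)/f - 2016/(-971) = -1*3/4977 - 2016/(-971) = -3*1/4977 - 2016*(-1/971) = -1/1659 + 2016/971 = 3343573/1610889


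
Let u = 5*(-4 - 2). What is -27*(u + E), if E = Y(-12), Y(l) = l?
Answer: 1134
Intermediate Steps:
u = -30 (u = 5*(-6) = -30)
E = -12
-27*(u + E) = -27*(-30 - 12) = -27*(-42) = 1134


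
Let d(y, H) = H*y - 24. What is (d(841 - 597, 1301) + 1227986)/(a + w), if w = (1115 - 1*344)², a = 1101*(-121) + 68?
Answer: 772703/230644 ≈ 3.3502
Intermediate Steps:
d(y, H) = -24 + H*y
a = -133153 (a = -133221 + 68 = -133153)
w = 594441 (w = (1115 - 344)² = 771² = 594441)
(d(841 - 597, 1301) + 1227986)/(a + w) = ((-24 + 1301*(841 - 597)) + 1227986)/(-133153 + 594441) = ((-24 + 1301*244) + 1227986)/461288 = ((-24 + 317444) + 1227986)*(1/461288) = (317420 + 1227986)*(1/461288) = 1545406*(1/461288) = 772703/230644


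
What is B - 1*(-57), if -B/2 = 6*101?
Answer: -1155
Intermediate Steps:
B = -1212 (B = -12*101 = -2*606 = -1212)
B - 1*(-57) = -1212 - 1*(-57) = -1212 + 57 = -1155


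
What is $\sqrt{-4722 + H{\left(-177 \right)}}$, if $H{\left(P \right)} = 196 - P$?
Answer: $i \sqrt{4349} \approx 65.947 i$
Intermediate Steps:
$\sqrt{-4722 + H{\left(-177 \right)}} = \sqrt{-4722 + \left(196 - -177\right)} = \sqrt{-4722 + \left(196 + 177\right)} = \sqrt{-4722 + 373} = \sqrt{-4349} = i \sqrt{4349}$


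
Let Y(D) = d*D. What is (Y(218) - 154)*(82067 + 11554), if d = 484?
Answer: 9863721318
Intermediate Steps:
Y(D) = 484*D
(Y(218) - 154)*(82067 + 11554) = (484*218 - 154)*(82067 + 11554) = (105512 - 154)*93621 = 105358*93621 = 9863721318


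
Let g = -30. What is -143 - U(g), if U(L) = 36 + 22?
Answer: -201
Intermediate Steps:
U(L) = 58
-143 - U(g) = -143 - 1*58 = -143 - 58 = -201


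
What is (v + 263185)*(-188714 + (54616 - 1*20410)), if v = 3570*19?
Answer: -51144465620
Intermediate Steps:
v = 67830
(v + 263185)*(-188714 + (54616 - 1*20410)) = (67830 + 263185)*(-188714 + (54616 - 1*20410)) = 331015*(-188714 + (54616 - 20410)) = 331015*(-188714 + 34206) = 331015*(-154508) = -51144465620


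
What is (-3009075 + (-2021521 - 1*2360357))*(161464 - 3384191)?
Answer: 23819023788831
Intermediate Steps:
(-3009075 + (-2021521 - 1*2360357))*(161464 - 3384191) = (-3009075 + (-2021521 - 2360357))*(-3222727) = (-3009075 - 4381878)*(-3222727) = -7390953*(-3222727) = 23819023788831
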